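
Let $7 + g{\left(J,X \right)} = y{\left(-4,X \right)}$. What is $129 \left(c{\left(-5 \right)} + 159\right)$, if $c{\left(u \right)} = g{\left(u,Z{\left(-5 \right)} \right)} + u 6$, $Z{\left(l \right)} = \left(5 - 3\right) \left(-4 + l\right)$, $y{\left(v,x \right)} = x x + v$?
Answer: $57018$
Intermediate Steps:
$y{\left(v,x \right)} = v + x^{2}$ ($y{\left(v,x \right)} = x^{2} + v = v + x^{2}$)
$Z{\left(l \right)} = -8 + 2 l$ ($Z{\left(l \right)} = 2 \left(-4 + l\right) = -8 + 2 l$)
$g{\left(J,X \right)} = -11 + X^{2}$ ($g{\left(J,X \right)} = -7 + \left(-4 + X^{2}\right) = -11 + X^{2}$)
$c{\left(u \right)} = 313 + 6 u$ ($c{\left(u \right)} = \left(-11 + \left(-8 + 2 \left(-5\right)\right)^{2}\right) + u 6 = \left(-11 + \left(-8 - 10\right)^{2}\right) + 6 u = \left(-11 + \left(-18\right)^{2}\right) + 6 u = \left(-11 + 324\right) + 6 u = 313 + 6 u$)
$129 \left(c{\left(-5 \right)} + 159\right) = 129 \left(\left(313 + 6 \left(-5\right)\right) + 159\right) = 129 \left(\left(313 - 30\right) + 159\right) = 129 \left(283 + 159\right) = 129 \cdot 442 = 57018$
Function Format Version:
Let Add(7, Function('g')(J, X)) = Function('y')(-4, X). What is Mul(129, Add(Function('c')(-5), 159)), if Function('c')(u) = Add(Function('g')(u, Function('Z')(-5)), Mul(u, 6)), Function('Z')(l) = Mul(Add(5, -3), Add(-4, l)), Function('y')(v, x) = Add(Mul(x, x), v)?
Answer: 57018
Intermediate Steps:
Function('y')(v, x) = Add(v, Pow(x, 2)) (Function('y')(v, x) = Add(Pow(x, 2), v) = Add(v, Pow(x, 2)))
Function('Z')(l) = Add(-8, Mul(2, l)) (Function('Z')(l) = Mul(2, Add(-4, l)) = Add(-8, Mul(2, l)))
Function('g')(J, X) = Add(-11, Pow(X, 2)) (Function('g')(J, X) = Add(-7, Add(-4, Pow(X, 2))) = Add(-11, Pow(X, 2)))
Function('c')(u) = Add(313, Mul(6, u)) (Function('c')(u) = Add(Add(-11, Pow(Add(-8, Mul(2, -5)), 2)), Mul(u, 6)) = Add(Add(-11, Pow(Add(-8, -10), 2)), Mul(6, u)) = Add(Add(-11, Pow(-18, 2)), Mul(6, u)) = Add(Add(-11, 324), Mul(6, u)) = Add(313, Mul(6, u)))
Mul(129, Add(Function('c')(-5), 159)) = Mul(129, Add(Add(313, Mul(6, -5)), 159)) = Mul(129, Add(Add(313, -30), 159)) = Mul(129, Add(283, 159)) = Mul(129, 442) = 57018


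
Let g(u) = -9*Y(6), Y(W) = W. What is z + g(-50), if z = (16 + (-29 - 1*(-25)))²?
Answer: 90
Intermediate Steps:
z = 144 (z = (16 + (-29 + 25))² = (16 - 4)² = 12² = 144)
g(u) = -54 (g(u) = -9*6 = -54)
z + g(-50) = 144 - 54 = 90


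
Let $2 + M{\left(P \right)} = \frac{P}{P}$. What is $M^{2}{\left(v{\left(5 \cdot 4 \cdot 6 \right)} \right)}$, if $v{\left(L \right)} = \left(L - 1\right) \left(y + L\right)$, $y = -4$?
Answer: $1$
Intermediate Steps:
$v{\left(L \right)} = \left(-1 + L\right) \left(-4 + L\right)$ ($v{\left(L \right)} = \left(L - 1\right) \left(-4 + L\right) = \left(-1 + L\right) \left(-4 + L\right)$)
$M{\left(P \right)} = -1$ ($M{\left(P \right)} = -2 + \frac{P}{P} = -2 + 1 = -1$)
$M^{2}{\left(v{\left(5 \cdot 4 \cdot 6 \right)} \right)} = \left(-1\right)^{2} = 1$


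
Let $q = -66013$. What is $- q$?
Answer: $66013$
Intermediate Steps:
$- q = \left(-1\right) \left(-66013\right) = 66013$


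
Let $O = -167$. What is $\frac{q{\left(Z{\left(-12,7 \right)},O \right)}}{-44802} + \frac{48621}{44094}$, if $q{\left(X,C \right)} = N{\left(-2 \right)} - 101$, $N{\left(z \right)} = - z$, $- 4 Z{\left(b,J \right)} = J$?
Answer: $\frac{20210031}{18291661} \approx 1.1049$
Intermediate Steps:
$Z{\left(b,J \right)} = - \frac{J}{4}$
$q{\left(X,C \right)} = -99$ ($q{\left(X,C \right)} = \left(-1\right) \left(-2\right) - 101 = 2 - 101 = -99$)
$\frac{q{\left(Z{\left(-12,7 \right)},O \right)}}{-44802} + \frac{48621}{44094} = - \frac{99}{-44802} + \frac{48621}{44094} = \left(-99\right) \left(- \frac{1}{44802}\right) + 48621 \cdot \frac{1}{44094} = \frac{11}{4978} + \frac{16207}{14698} = \frac{20210031}{18291661}$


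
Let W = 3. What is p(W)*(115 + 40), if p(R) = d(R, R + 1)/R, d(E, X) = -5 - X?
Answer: -465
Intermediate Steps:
p(R) = (-6 - R)/R (p(R) = (-5 - (R + 1))/R = (-5 - (1 + R))/R = (-5 + (-1 - R))/R = (-6 - R)/R)
p(W)*(115 + 40) = ((-6 - 1*3)/3)*(115 + 40) = ((-6 - 3)/3)*155 = ((⅓)*(-9))*155 = -3*155 = -465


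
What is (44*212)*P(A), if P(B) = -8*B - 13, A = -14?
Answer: 923472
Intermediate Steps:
P(B) = -13 - 8*B
(44*212)*P(A) = (44*212)*(-13 - 8*(-14)) = 9328*(-13 + 112) = 9328*99 = 923472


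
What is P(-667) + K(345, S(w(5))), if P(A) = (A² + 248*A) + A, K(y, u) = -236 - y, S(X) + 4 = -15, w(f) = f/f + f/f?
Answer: 278225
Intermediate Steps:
w(f) = 2 (w(f) = 1 + 1 = 2)
S(X) = -19 (S(X) = -4 - 15 = -19)
P(A) = A² + 249*A
P(-667) + K(345, S(w(5))) = -667*(249 - 667) + (-236 - 1*345) = -667*(-418) + (-236 - 345) = 278806 - 581 = 278225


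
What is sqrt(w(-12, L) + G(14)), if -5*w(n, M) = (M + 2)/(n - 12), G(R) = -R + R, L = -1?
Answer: sqrt(30)/60 ≈ 0.091287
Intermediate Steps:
G(R) = 0
w(n, M) = -(2 + M)/(5*(-12 + n)) (w(n, M) = -(M + 2)/(5*(n - 12)) = -(2 + M)/(5*(-12 + n)))
sqrt(w(-12, L) + G(14)) = sqrt((-2 - 1*(-1))/(5*(-12 - 12)) + 0) = sqrt((1/5)*(-2 + 1)/(-24) + 0) = sqrt((1/5)*(-1/24)*(-1) + 0) = sqrt(1/120 + 0) = sqrt(1/120) = sqrt(30)/60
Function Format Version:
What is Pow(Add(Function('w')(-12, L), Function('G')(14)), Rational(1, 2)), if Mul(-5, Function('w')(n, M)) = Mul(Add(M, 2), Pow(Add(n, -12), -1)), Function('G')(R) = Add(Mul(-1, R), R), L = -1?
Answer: Mul(Rational(1, 60), Pow(30, Rational(1, 2))) ≈ 0.091287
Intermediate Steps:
Function('G')(R) = 0
Function('w')(n, M) = Mul(Rational(-1, 5), Pow(Add(-12, n), -1), Add(2, M)) (Function('w')(n, M) = Mul(Rational(-1, 5), Mul(Add(M, 2), Pow(Add(n, -12), -1))) = Mul(Rational(-1, 5), Mul(Add(2, M), Pow(Add(-12, n), -1))) = Mul(Rational(-1, 5), Mul(Pow(Add(-12, n), -1), Add(2, M))) = Mul(Rational(-1, 5), Pow(Add(-12, n), -1), Add(2, M)))
Pow(Add(Function('w')(-12, L), Function('G')(14)), Rational(1, 2)) = Pow(Add(Mul(Rational(1, 5), Pow(Add(-12, -12), -1), Add(-2, Mul(-1, -1))), 0), Rational(1, 2)) = Pow(Add(Mul(Rational(1, 5), Pow(-24, -1), Add(-2, 1)), 0), Rational(1, 2)) = Pow(Add(Mul(Rational(1, 5), Rational(-1, 24), -1), 0), Rational(1, 2)) = Pow(Add(Rational(1, 120), 0), Rational(1, 2)) = Pow(Rational(1, 120), Rational(1, 2)) = Mul(Rational(1, 60), Pow(30, Rational(1, 2)))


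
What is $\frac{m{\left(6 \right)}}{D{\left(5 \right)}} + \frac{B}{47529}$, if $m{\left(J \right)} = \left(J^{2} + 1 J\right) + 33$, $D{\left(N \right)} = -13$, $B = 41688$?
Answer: $- \frac{335859}{68653} \approx -4.8921$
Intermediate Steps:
$m{\left(J \right)} = 33 + J + J^{2}$ ($m{\left(J \right)} = \left(J^{2} + J\right) + 33 = \left(J + J^{2}\right) + 33 = 33 + J + J^{2}$)
$\frac{m{\left(6 \right)}}{D{\left(5 \right)}} + \frac{B}{47529} = \frac{33 + 6 + 6^{2}}{-13} + \frac{41688}{47529} = \left(33 + 6 + 36\right) \left(- \frac{1}{13}\right) + 41688 \cdot \frac{1}{47529} = 75 \left(- \frac{1}{13}\right) + \frac{4632}{5281} = - \frac{75}{13} + \frac{4632}{5281} = - \frac{335859}{68653}$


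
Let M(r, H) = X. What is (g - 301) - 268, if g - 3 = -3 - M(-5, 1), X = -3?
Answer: -566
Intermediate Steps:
M(r, H) = -3
g = 3 (g = 3 + (-3 - 1*(-3)) = 3 + (-3 + 3) = 3 + 0 = 3)
(g - 301) - 268 = (3 - 301) - 268 = -298 - 268 = -566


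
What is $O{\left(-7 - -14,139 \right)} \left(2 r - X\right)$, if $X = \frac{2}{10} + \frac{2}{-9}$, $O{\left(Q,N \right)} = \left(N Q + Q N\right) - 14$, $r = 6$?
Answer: $\frac{348404}{15} \approx 23227.0$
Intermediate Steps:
$O{\left(Q,N \right)} = -14 + 2 N Q$ ($O{\left(Q,N \right)} = \left(N Q + N Q\right) - 14 = 2 N Q - 14 = -14 + 2 N Q$)
$X = - \frac{1}{45}$ ($X = 2 \cdot \frac{1}{10} + 2 \left(- \frac{1}{9}\right) = \frac{1}{5} - \frac{2}{9} = - \frac{1}{45} \approx -0.022222$)
$O{\left(-7 - -14,139 \right)} \left(2 r - X\right) = \left(-14 + 2 \cdot 139 \left(-7 - -14\right)\right) \left(2 \cdot 6 - - \frac{1}{45}\right) = \left(-14 + 2 \cdot 139 \left(-7 + 14\right)\right) \left(12 + \frac{1}{45}\right) = \left(-14 + 2 \cdot 139 \cdot 7\right) \frac{541}{45} = \left(-14 + 1946\right) \frac{541}{45} = 1932 \cdot \frac{541}{45} = \frac{348404}{15}$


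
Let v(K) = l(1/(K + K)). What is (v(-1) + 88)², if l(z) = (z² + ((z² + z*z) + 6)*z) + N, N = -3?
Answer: 6724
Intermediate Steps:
l(z) = -3 + z² + z*(6 + 2*z²) (l(z) = (z² + ((z² + z*z) + 6)*z) - 3 = (z² + ((z² + z²) + 6)*z) - 3 = (z² + (2*z² + 6)*z) - 3 = (z² + (6 + 2*z²)*z) - 3 = (z² + z*(6 + 2*z²)) - 3 = -3 + z² + z*(6 + 2*z²))
v(K) = -3 + 3/K + 1/(4*K³) + 1/(4*K²) (v(K) = -3 + (1/(K + K))² + 2*(1/(K + K))³ + 6/(K + K) = -3 + (1/(2*K))² + 2*(1/(2*K))³ + 6/((2*K)) = -3 + (1/(2*K))² + 2*(1/(2*K))³ + 6*(1/(2*K)) = -3 + 1/(4*K²) + 2*(1/(8*K³)) + 3/K = -3 + 1/(4*K²) + 1/(4*K³) + 3/K = -3 + 3/K + 1/(4*K³) + 1/(4*K²))
(v(-1) + 88)² = ((¼)*(1 - 1 - 12*(-1)³ + 12*(-1)²)/(-1)³ + 88)² = ((¼)*(-1)*(1 - 1 - 12*(-1) + 12*1) + 88)² = ((¼)*(-1)*(1 - 1 + 12 + 12) + 88)² = ((¼)*(-1)*24 + 88)² = (-6 + 88)² = 82² = 6724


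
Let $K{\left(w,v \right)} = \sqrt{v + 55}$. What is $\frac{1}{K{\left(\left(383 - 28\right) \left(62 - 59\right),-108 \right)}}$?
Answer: $- \frac{i \sqrt{53}}{53} \approx - 0.13736 i$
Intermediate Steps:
$K{\left(w,v \right)} = \sqrt{55 + v}$
$\frac{1}{K{\left(\left(383 - 28\right) \left(62 - 59\right),-108 \right)}} = \frac{1}{\sqrt{55 - 108}} = \frac{1}{\sqrt{-53}} = \frac{1}{i \sqrt{53}} = - \frac{i \sqrt{53}}{53}$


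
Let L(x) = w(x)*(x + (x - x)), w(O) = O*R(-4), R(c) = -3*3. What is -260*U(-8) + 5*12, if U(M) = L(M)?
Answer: 149820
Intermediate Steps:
R(c) = -9
w(O) = -9*O (w(O) = O*(-9) = -9*O)
L(x) = -9*x² (L(x) = (-9*x)*(x + (x - x)) = (-9*x)*(x + 0) = (-9*x)*x = -9*x²)
U(M) = -9*M²
-260*U(-8) + 5*12 = -(-2340)*(-8)² + 5*12 = -(-2340)*64 + 60 = -260*(-576) + 60 = 149760 + 60 = 149820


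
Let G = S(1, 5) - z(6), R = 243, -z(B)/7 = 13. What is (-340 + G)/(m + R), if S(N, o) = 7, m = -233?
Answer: -121/5 ≈ -24.200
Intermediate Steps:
z(B) = -91 (z(B) = -7*13 = -91)
G = 98 (G = 7 - 1*(-91) = 7 + 91 = 98)
(-340 + G)/(m + R) = (-340 + 98)/(-233 + 243) = -242/10 = -242*⅒ = -121/5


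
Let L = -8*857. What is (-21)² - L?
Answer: 7297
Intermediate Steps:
L = -6856
(-21)² - L = (-21)² - 1*(-6856) = 441 + 6856 = 7297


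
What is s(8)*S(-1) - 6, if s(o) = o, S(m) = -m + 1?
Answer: 10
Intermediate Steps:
S(m) = 1 - m
s(8)*S(-1) - 6 = 8*(1 - 1*(-1)) - 6 = 8*(1 + 1) - 6 = 8*2 - 6 = 16 - 6 = 10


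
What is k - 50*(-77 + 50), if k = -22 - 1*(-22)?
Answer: 1350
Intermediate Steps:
k = 0 (k = -22 + 22 = 0)
k - 50*(-77 + 50) = 0 - 50*(-77 + 50) = 0 - 50*(-27) = 0 + 1350 = 1350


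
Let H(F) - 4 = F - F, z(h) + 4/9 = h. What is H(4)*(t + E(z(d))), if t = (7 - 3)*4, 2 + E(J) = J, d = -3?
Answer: 380/9 ≈ 42.222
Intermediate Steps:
z(h) = -4/9 + h
E(J) = -2 + J
H(F) = 4 (H(F) = 4 + (F - F) = 4 + 0 = 4)
t = 16 (t = 4*4 = 16)
H(4)*(t + E(z(d))) = 4*(16 + (-2 + (-4/9 - 3))) = 4*(16 + (-2 - 31/9)) = 4*(16 - 49/9) = 4*(95/9) = 380/9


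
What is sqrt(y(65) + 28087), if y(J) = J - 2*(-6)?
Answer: 2*sqrt(7041) ≈ 167.82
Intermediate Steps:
y(J) = 12 + J (y(J) = J + 12 = 12 + J)
sqrt(y(65) + 28087) = sqrt((12 + 65) + 28087) = sqrt(77 + 28087) = sqrt(28164) = 2*sqrt(7041)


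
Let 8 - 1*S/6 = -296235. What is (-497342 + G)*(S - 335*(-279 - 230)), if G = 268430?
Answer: -445914395376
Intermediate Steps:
S = 1777458 (S = 48 - 6*(-296235) = 48 + 1777410 = 1777458)
(-497342 + G)*(S - 335*(-279 - 230)) = (-497342 + 268430)*(1777458 - 335*(-279 - 230)) = -228912*(1777458 - 335*(-509)) = -228912*(1777458 + 170515) = -228912*1947973 = -445914395376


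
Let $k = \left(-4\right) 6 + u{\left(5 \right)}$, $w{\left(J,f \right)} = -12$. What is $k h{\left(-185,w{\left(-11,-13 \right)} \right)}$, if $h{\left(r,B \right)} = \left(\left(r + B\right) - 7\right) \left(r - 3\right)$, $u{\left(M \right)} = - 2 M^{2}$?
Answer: $-2838048$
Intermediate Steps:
$h{\left(r,B \right)} = \left(-3 + r\right) \left(-7 + B + r\right)$ ($h{\left(r,B \right)} = \left(\left(B + r\right) - 7\right) \left(-3 + r\right) = \left(-7 + B + r\right) \left(-3 + r\right) = \left(-3 + r\right) \left(-7 + B + r\right)$)
$k = -74$ ($k = \left(-4\right) 6 - 2 \cdot 5^{2} = -24 - 50 = -74$)
$k h{\left(-185,w{\left(-11,-13 \right)} \right)} = - 74 \left(21 + \left(-185\right)^{2} - -1850 - -36 - -2220\right) = - 74 \left(21 + 34225 + 1850 + 36 + 2220\right) = \left(-74\right) 38352 = -2838048$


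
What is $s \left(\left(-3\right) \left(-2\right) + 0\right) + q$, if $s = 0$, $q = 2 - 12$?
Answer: $-10$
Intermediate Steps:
$q = -10$ ($q = 2 - 12 = -10$)
$s \left(\left(-3\right) \left(-2\right) + 0\right) + q = 0 \left(\left(-3\right) \left(-2\right) + 0\right) - 10 = 0 \left(6 + 0\right) - 10 = 0 \cdot 6 - 10 = 0 - 10 = -10$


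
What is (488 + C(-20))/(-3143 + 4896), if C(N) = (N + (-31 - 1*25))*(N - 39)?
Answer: 4972/1753 ≈ 2.8363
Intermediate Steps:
C(N) = (-56 + N)*(-39 + N) (C(N) = (N + (-31 - 25))*(-39 + N) = (N - 56)*(-39 + N) = (-56 + N)*(-39 + N))
(488 + C(-20))/(-3143 + 4896) = (488 + (2184 + (-20)**2 - 95*(-20)))/(-3143 + 4896) = (488 + (2184 + 400 + 1900))/1753 = (488 + 4484)*(1/1753) = 4972*(1/1753) = 4972/1753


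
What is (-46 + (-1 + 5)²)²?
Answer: 900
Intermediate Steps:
(-46 + (-1 + 5)²)² = (-46 + 4²)² = (-46 + 16)² = (-30)² = 900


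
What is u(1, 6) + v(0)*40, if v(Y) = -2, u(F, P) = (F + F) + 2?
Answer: -76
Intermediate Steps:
u(F, P) = 2 + 2*F (u(F, P) = 2*F + 2 = 2 + 2*F)
u(1, 6) + v(0)*40 = (2 + 2*1) - 2*40 = (2 + 2) - 80 = 4 - 80 = -76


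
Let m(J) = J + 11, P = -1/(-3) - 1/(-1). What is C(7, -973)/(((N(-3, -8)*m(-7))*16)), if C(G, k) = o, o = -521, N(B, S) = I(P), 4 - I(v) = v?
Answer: -1563/512 ≈ -3.0527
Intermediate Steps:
P = 4/3 (P = -1*(-⅓) - 1*(-1) = ⅓ + 1 = 4/3 ≈ 1.3333)
I(v) = 4 - v
N(B, S) = 8/3 (N(B, S) = 4 - 1*4/3 = 4 - 4/3 = 8/3)
m(J) = 11 + J
C(G, k) = -521
C(7, -973)/(((N(-3, -8)*m(-7))*16)) = -521*3/(128*(11 - 7)) = -521/(((8/3)*4)*16) = -521/((32/3)*16) = -521/512/3 = -521*3/512 = -1563/512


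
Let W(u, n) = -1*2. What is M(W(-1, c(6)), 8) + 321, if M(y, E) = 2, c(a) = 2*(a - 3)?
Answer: 323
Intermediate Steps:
c(a) = -6 + 2*a (c(a) = 2*(-3 + a) = -6 + 2*a)
W(u, n) = -2
M(W(-1, c(6)), 8) + 321 = 2 + 321 = 323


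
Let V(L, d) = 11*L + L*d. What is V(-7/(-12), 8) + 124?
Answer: 1621/12 ≈ 135.08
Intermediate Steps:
V(-7/(-12), 8) + 124 = (-7/(-12))*(11 + 8) + 124 = -7*(-1/12)*19 + 124 = (7/12)*19 + 124 = 133/12 + 124 = 1621/12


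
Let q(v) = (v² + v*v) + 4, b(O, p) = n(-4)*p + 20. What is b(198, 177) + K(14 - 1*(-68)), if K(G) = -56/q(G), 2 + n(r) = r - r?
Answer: -1123256/3363 ≈ -334.00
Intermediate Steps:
n(r) = -2 (n(r) = -2 + (r - r) = -2 + 0 = -2)
b(O, p) = 20 - 2*p (b(O, p) = -2*p + 20 = 20 - 2*p)
q(v) = 4 + 2*v² (q(v) = (v² + v²) + 4 = 2*v² + 4 = 4 + 2*v²)
K(G) = -56/(4 + 2*G²)
b(198, 177) + K(14 - 1*(-68)) = (20 - 2*177) - 28/(2 + (14 - 1*(-68))²) = (20 - 354) - 28/(2 + (14 + 68)²) = -334 - 28/(2 + 82²) = -334 - 28/(2 + 6724) = -334 - 28/6726 = -334 - 28*1/6726 = -334 - 14/3363 = -1123256/3363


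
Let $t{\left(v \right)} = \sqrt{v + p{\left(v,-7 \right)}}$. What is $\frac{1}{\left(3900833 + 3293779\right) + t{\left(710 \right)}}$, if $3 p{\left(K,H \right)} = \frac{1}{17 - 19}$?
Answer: $\frac{43167672}{310574650979005} - \frac{\sqrt{25554}}{310574650979005} \approx 1.3899 \cdot 10^{-7}$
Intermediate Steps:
$p{\left(K,H \right)} = - \frac{1}{6}$ ($p{\left(K,H \right)} = \frac{1}{3 \left(17 - 19\right)} = \frac{1}{3 \left(-2\right)} = \frac{1}{3} \left(- \frac{1}{2}\right) = - \frac{1}{6}$)
$t{\left(v \right)} = \sqrt{- \frac{1}{6} + v}$ ($t{\left(v \right)} = \sqrt{v - \frac{1}{6}} = \sqrt{- \frac{1}{6} + v}$)
$\frac{1}{\left(3900833 + 3293779\right) + t{\left(710 \right)}} = \frac{1}{\left(3900833 + 3293779\right) + \frac{\sqrt{-6 + 36 \cdot 710}}{6}} = \frac{1}{7194612 + \frac{\sqrt{-6 + 25560}}{6}} = \frac{1}{7194612 + \frac{\sqrt{25554}}{6}}$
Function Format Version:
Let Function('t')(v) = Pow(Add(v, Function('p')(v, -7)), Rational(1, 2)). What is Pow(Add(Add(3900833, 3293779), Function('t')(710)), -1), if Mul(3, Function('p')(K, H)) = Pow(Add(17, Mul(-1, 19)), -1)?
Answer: Add(Rational(43167672, 310574650979005), Mul(Rational(-1, 310574650979005), Pow(25554, Rational(1, 2)))) ≈ 1.3899e-7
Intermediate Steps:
Function('p')(K, H) = Rational(-1, 6) (Function('p')(K, H) = Mul(Rational(1, 3), Pow(Add(17, Mul(-1, 19)), -1)) = Mul(Rational(1, 3), Pow(Add(17, -19), -1)) = Mul(Rational(1, 3), Pow(-2, -1)) = Mul(Rational(1, 3), Rational(-1, 2)) = Rational(-1, 6))
Function('t')(v) = Pow(Add(Rational(-1, 6), v), Rational(1, 2)) (Function('t')(v) = Pow(Add(v, Rational(-1, 6)), Rational(1, 2)) = Pow(Add(Rational(-1, 6), v), Rational(1, 2)))
Pow(Add(Add(3900833, 3293779), Function('t')(710)), -1) = Pow(Add(Add(3900833, 3293779), Mul(Rational(1, 6), Pow(Add(-6, Mul(36, 710)), Rational(1, 2)))), -1) = Pow(Add(7194612, Mul(Rational(1, 6), Pow(Add(-6, 25560), Rational(1, 2)))), -1) = Pow(Add(7194612, Mul(Rational(1, 6), Pow(25554, Rational(1, 2)))), -1)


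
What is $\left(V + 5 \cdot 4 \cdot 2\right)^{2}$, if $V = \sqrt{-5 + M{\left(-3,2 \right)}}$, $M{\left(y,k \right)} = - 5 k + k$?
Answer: $\left(40 + i \sqrt{13}\right)^{2} \approx 1587.0 + 288.44 i$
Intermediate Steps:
$M{\left(y,k \right)} = - 4 k$
$V = i \sqrt{13}$ ($V = \sqrt{-5 - 8} = \sqrt{-13} = i \sqrt{13} \approx 3.6056 i$)
$\left(V + 5 \cdot 4 \cdot 2\right)^{2} = \left(i \sqrt{13} + 5 \cdot 4 \cdot 2\right)^{2} = \left(i \sqrt{13} + 20 \cdot 2\right)^{2} = \left(i \sqrt{13} + 40\right)^{2} = \left(40 + i \sqrt{13}\right)^{2}$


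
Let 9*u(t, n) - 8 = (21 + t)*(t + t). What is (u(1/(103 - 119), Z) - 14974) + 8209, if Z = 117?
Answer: -7792591/1152 ≈ -6764.4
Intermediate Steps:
u(t, n) = 8/9 + 2*t*(21 + t)/9 (u(t, n) = 8/9 + ((21 + t)*(t + t))/9 = 8/9 + ((21 + t)*(2*t))/9 = 8/9 + (2*t*(21 + t))/9 = 8/9 + 2*t*(21 + t)/9)
(u(1/(103 - 119), Z) - 14974) + 8209 = ((8/9 + 2*(1/(103 - 119))²/9 + 14/(3*(103 - 119))) - 14974) + 8209 = ((8/9 + 2*(1/(-16))²/9 + (14/3)/(-16)) - 14974) + 8209 = ((8/9 + 2*(-1/16)²/9 + (14/3)*(-1/16)) - 14974) + 8209 = ((8/9 + (2/9)*(1/256) - 7/24) - 14974) + 8209 = ((8/9 + 1/1152 - 7/24) - 14974) + 8209 = (689/1152 - 14974) + 8209 = -17249359/1152 + 8209 = -7792591/1152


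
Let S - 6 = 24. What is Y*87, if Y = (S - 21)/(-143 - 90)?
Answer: -783/233 ≈ -3.3605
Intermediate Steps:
S = 30 (S = 6 + 24 = 30)
Y = -9/233 (Y = (30 - 21)/(-143 - 90) = 9/(-233) = 9*(-1/233) = -9/233 ≈ -0.038627)
Y*87 = -9/233*87 = -783/233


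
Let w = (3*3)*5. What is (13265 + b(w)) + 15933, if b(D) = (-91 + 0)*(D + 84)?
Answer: 17459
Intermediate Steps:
w = 45 (w = 9*5 = 45)
b(D) = -7644 - 91*D (b(D) = -91*(84 + D) = -7644 - 91*D)
(13265 + b(w)) + 15933 = (13265 + (-7644 - 91*45)) + 15933 = (13265 + (-7644 - 4095)) + 15933 = (13265 - 11739) + 15933 = 1526 + 15933 = 17459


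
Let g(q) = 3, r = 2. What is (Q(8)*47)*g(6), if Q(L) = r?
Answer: 282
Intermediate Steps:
Q(L) = 2
(Q(8)*47)*g(6) = (2*47)*3 = 94*3 = 282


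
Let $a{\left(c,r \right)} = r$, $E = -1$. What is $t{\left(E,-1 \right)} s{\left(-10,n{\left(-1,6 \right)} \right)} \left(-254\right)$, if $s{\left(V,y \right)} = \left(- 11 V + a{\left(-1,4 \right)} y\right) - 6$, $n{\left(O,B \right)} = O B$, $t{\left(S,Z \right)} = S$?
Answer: $20320$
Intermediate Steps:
$n{\left(O,B \right)} = B O$
$s{\left(V,y \right)} = -6 - 11 V + 4 y$ ($s{\left(V,y \right)} = \left(- 11 V + 4 y\right) - 6 = -6 - 11 V + 4 y$)
$t{\left(E,-1 \right)} s{\left(-10,n{\left(-1,6 \right)} \right)} \left(-254\right) = - (-6 - -110 + 4 \cdot 6 \left(-1\right)) \left(-254\right) = - (-6 + 110 + 4 \left(-6\right)) \left(-254\right) = - (-6 + 110 - 24) \left(-254\right) = \left(-1\right) 80 \left(-254\right) = \left(-80\right) \left(-254\right) = 20320$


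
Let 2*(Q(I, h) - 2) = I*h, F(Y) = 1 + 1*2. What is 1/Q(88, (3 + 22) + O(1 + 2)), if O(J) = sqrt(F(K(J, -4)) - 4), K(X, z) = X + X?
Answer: 551/608170 - 11*I/304085 ≈ 0.000906 - 3.6174e-5*I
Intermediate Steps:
K(X, z) = 2*X
F(Y) = 3 (F(Y) = 1 + 2 = 3)
O(J) = I (O(J) = sqrt(3 - 4) = sqrt(-1) = I)
Q(I, h) = 2 + I*h/2 (Q(I, h) = 2 + (I*h)/2 = 2 + I*h/2)
1/Q(88, (3 + 22) + O(1 + 2)) = 1/(2 + (1/2)*88*((3 + 22) + I)) = 1/(2 + (1/2)*88*(25 + I)) = 1/(2 + (1100 + 44*I)) = 1/(1102 + 44*I) = (1102 - 44*I)/1216340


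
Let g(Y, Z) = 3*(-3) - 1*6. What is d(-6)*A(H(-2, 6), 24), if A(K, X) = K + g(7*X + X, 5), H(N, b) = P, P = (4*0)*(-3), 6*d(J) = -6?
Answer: 15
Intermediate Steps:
d(J) = -1 (d(J) = (1/6)*(-6) = -1)
P = 0 (P = 0*(-3) = 0)
H(N, b) = 0
g(Y, Z) = -15 (g(Y, Z) = -9 - 6 = -15)
A(K, X) = -15 + K (A(K, X) = K - 15 = -15 + K)
d(-6)*A(H(-2, 6), 24) = -(-15 + 0) = -1*(-15) = 15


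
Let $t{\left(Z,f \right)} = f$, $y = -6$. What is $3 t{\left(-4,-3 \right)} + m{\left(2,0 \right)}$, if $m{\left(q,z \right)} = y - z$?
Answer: $-15$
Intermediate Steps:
$m{\left(q,z \right)} = -6 - z$
$3 t{\left(-4,-3 \right)} + m{\left(2,0 \right)} = 3 \left(-3\right) - 6 = -9 + \left(-6 + 0\right) = -9 - 6 = -15$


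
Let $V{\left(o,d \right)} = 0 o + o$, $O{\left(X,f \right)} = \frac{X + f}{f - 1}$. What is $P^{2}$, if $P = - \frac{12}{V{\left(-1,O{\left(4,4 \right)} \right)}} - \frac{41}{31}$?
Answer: $\frac{109561}{961} \approx 114.01$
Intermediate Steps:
$O{\left(X,f \right)} = \frac{X + f}{-1 + f}$
$V{\left(o,d \right)} = o$ ($V{\left(o,d \right)} = 0 + o = o$)
$P = \frac{331}{31}$ ($P = - \frac{12}{-1} - \frac{41}{31} = \left(-12\right) \left(-1\right) - \frac{41}{31} = 12 - \frac{41}{31} = \frac{331}{31} \approx 10.677$)
$P^{2} = \left(\frac{331}{31}\right)^{2} = \frac{109561}{961}$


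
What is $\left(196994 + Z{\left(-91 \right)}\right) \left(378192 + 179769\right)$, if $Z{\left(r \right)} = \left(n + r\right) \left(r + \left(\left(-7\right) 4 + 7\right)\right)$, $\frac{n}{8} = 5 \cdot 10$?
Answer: $90605054946$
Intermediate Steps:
$n = 400$ ($n = 8 \cdot 5 \cdot 10 = 8 \cdot 50 = 400$)
$Z{\left(r \right)} = \left(-21 + r\right) \left(400 + r\right)$ ($Z{\left(r \right)} = \left(400 + r\right) \left(r + \left(\left(-7\right) 4 + 7\right)\right) = \left(400 + r\right) \left(r + \left(-28 + 7\right)\right) = \left(400 + r\right) \left(r - 21\right) = \left(400 + r\right) \left(-21 + r\right) = \left(-21 + r\right) \left(400 + r\right)$)
$\left(196994 + Z{\left(-91 \right)}\right) \left(378192 + 179769\right) = \left(196994 + \left(-8400 + \left(-91\right)^{2} + 379 \left(-91\right)\right)\right) \left(378192 + 179769\right) = \left(196994 - 34608\right) 557961 = 162386 \cdot 557961 = 90605054946$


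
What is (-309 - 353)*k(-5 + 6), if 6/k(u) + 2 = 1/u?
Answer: 3972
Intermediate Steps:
k(u) = 6/(-2 + 1/u)
(-309 - 353)*k(-5 + 6) = (-309 - 353)*(-6*(-5 + 6)/(-1 + 2*(-5 + 6))) = -(-3972)/(-1 + 2*1) = -(-3972)/(-1 + 2) = -(-3972)/1 = -(-3972) = -662*(-6) = 3972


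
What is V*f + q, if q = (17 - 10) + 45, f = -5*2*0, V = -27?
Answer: 52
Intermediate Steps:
f = 0 (f = -10*0 = 0)
q = 52 (q = 7 + 45 = 52)
V*f + q = -27*0 + 52 = 0 + 52 = 52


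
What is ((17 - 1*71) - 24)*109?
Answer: -8502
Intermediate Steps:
((17 - 1*71) - 24)*109 = ((17 - 71) - 24)*109 = (-54 - 24)*109 = -78*109 = -8502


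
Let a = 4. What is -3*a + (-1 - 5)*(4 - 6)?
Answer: 0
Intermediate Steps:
-3*a + (-1 - 5)*(4 - 6) = -3*4 + (-1 - 5)*(4 - 6) = -12 - 6*(-2) = -12 + 12 = 0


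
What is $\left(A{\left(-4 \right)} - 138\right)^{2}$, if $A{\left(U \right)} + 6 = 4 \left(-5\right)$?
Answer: $26896$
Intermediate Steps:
$A{\left(U \right)} = -26$ ($A{\left(U \right)} = -6 + 4 \left(-5\right) = -6 - 20 = -26$)
$\left(A{\left(-4 \right)} - 138\right)^{2} = \left(-26 - 138\right)^{2} = \left(-164\right)^{2} = 26896$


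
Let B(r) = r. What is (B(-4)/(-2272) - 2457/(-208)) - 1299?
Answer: -1462243/1136 ≈ -1287.2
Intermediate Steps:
(B(-4)/(-2272) - 2457/(-208)) - 1299 = (-4/(-2272) - 2457/(-208)) - 1299 = (-4*(-1/2272) - 2457*(-1/208)) - 1299 = (1/568 + 189/16) - 1299 = 13421/1136 - 1299 = -1462243/1136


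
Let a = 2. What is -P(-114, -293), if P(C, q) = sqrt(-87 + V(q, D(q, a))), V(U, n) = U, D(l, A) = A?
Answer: -2*I*sqrt(95) ≈ -19.494*I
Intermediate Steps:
P(C, q) = sqrt(-87 + q)
-P(-114, -293) = -sqrt(-87 - 293) = -sqrt(-380) = -2*I*sqrt(95)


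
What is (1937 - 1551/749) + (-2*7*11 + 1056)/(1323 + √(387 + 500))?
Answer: 1268146813979/655166029 - 451*√887/874721 ≈ 1935.6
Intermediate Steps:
(1937 - 1551/749) + (-2*7*11 + 1056)/(1323 + √(387 + 500)) = (1937 - 1551*1/749) + (-14*11 + 1056)/(1323 + √887) = (1937 - 1551/749) + (-154 + 1056)/(1323 + √887) = 1449262/749 + 902/(1323 + √887)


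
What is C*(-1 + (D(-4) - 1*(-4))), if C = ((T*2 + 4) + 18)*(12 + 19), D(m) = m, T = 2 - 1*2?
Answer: -682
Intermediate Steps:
T = 0 (T = 2 - 2 = 0)
C = 682 (C = ((0*2 + 4) + 18)*(12 + 19) = ((0 + 4) + 18)*31 = (4 + 18)*31 = 22*31 = 682)
C*(-1 + (D(-4) - 1*(-4))) = 682*(-1 + (-4 - 1*(-4))) = 682*(-1 + (-4 + 4)) = 682*(-1 + 0) = 682*(-1) = -682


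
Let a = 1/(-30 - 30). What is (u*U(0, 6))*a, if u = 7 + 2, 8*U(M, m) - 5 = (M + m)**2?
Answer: -123/160 ≈ -0.76875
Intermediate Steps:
U(M, m) = 5/8 + (M + m)**2/8
a = -1/60 (a = 1/(-60) = -1/60 ≈ -0.016667)
u = 9
(u*U(0, 6))*a = (9*(5/8 + (0 + 6)**2/8))*(-1/60) = (9*(5/8 + (1/8)*6**2))*(-1/60) = (9*(5/8 + (1/8)*36))*(-1/60) = (9*(5/8 + 9/2))*(-1/60) = (9*(41/8))*(-1/60) = (369/8)*(-1/60) = -123/160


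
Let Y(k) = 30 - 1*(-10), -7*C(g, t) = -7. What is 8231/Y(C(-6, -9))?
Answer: 8231/40 ≈ 205.77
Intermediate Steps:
C(g, t) = 1 (C(g, t) = -⅐*(-7) = 1)
Y(k) = 40 (Y(k) = 30 + 10 = 40)
8231/Y(C(-6, -9)) = 8231/40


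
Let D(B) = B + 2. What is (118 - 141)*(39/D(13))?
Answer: -299/5 ≈ -59.800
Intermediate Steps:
D(B) = 2 + B
(118 - 141)*(39/D(13)) = (118 - 141)*(39/(2 + 13)) = -897/15 = -23*13/5 = -299/5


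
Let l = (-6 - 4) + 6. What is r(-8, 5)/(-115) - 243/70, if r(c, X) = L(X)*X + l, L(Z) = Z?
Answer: -5883/1610 ≈ -3.6540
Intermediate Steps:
l = -4 (l = -10 + 6 = -4)
r(c, X) = -4 + X² (r(c, X) = X*X - 4 = X² - 4 = -4 + X²)
r(-8, 5)/(-115) - 243/70 = (-4 + 5²)/(-115) - 243/70 = (-4 + 25)*(-1/115) - 243*1/70 = 21*(-1/115) - 243/70 = -21/115 - 243/70 = -5883/1610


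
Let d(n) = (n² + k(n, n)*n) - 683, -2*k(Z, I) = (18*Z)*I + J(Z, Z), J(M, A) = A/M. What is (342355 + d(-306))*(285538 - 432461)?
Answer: -37951533941615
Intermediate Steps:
k(Z, I) = -½ - 9*I*Z (k(Z, I) = -((18*Z)*I + Z/Z)/2 = -(18*I*Z + 1)/2 = -(1 + 18*I*Z)/2 = -½ - 9*I*Z)
d(n) = -683 + n² + n*(-½ - 9*n²) (d(n) = (n² + (-½ - 9*n*n)*n) - 683 = (n² + (-½ - 9*n²)*n) - 683 = (n² + n*(-½ - 9*n²)) - 683 = -683 + n² + n*(-½ - 9*n²))
(342355 + d(-306))*(285538 - 432461) = (342355 + (-683 + (-306)² - 9*(-306)³ - ½*(-306)))*(285538 - 432461) = (342355 + (-683 + 93636 - 9*(-28652616) + 153))*(-146923) = (342355 + (-683 + 93636 + 257873544 + 153))*(-146923) = (342355 + 257966650)*(-146923) = 258309005*(-146923) = -37951533941615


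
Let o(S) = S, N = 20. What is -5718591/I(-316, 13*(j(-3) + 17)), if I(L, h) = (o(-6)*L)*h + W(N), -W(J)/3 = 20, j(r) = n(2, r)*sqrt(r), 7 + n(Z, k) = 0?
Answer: -66551055861/7356392884 - 13703650233*I*sqrt(3)/3678196442 ≈ -9.0467 - 6.453*I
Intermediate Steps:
n(Z, k) = -7 (n(Z, k) = -7 + 0 = -7)
j(r) = -7*sqrt(r)
W(J) = -60 (W(J) = -3*20 = -60)
I(L, h) = -60 - 6*L*h (I(L, h) = (-6*L)*h - 60 = -6*L*h - 60 = -60 - 6*L*h)
-5718591/I(-316, 13*(j(-3) + 17)) = -5718591/(-60 - 6*(-316)*13*(-7*I*sqrt(3) + 17)) = -5718591/(-60 - 6*(-316)*13*(17 - 7*I*sqrt(3))) = -5718591/(-60 - 6*(-316)*(221 - 91*I*sqrt(3))) = -5718591/(-60 + (419016 - 172536*I*sqrt(3))) = -5718591/(418956 - 172536*I*sqrt(3))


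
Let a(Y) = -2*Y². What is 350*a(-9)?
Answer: -56700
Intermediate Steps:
350*a(-9) = 350*(-2*(-9)²) = 350*(-2*81) = 350*(-162) = -56700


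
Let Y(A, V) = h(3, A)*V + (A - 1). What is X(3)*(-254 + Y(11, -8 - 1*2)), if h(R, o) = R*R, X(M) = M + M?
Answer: -2004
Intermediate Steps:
X(M) = 2*M
h(R, o) = R**2
Y(A, V) = -1 + A + 9*V (Y(A, V) = 3**2*V + (A - 1) = 9*V + (-1 + A) = -1 + A + 9*V)
X(3)*(-254 + Y(11, -8 - 1*2)) = (2*3)*(-254 + (-1 + 11 + 9*(-8 - 1*2))) = 6*(-254 + (-1 + 11 + 9*(-8 - 2))) = 6*(-254 + (-1 + 11 + 9*(-10))) = 6*(-254 + (-1 + 11 - 90)) = 6*(-254 - 80) = 6*(-334) = -2004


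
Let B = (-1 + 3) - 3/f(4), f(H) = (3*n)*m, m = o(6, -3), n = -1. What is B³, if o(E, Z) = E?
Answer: 2197/216 ≈ 10.171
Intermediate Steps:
m = 6
f(H) = -18 (f(H) = (3*(-1))*6 = -3*6 = -18)
B = 13/6 (B = (-1 + 3) - 3/(-18) = 2 - 3*(-1/18) = 2 + ⅙ = 13/6 ≈ 2.1667)
B³ = (13/6)³ = 2197/216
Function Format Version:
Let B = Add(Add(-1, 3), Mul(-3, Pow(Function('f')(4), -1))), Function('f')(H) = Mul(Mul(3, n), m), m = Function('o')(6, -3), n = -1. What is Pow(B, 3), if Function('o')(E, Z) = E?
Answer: Rational(2197, 216) ≈ 10.171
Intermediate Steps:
m = 6
Function('f')(H) = -18 (Function('f')(H) = Mul(Mul(3, -1), 6) = Mul(-3, 6) = -18)
B = Rational(13, 6) (B = Add(Add(-1, 3), Mul(-3, Pow(-18, -1))) = Add(2, Mul(-3, Rational(-1, 18))) = Add(2, Rational(1, 6)) = Rational(13, 6) ≈ 2.1667)
Pow(B, 3) = Pow(Rational(13, 6), 3) = Rational(2197, 216)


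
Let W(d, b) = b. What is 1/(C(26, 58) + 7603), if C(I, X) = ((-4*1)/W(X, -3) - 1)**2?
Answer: 9/68428 ≈ 0.00013153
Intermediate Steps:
C(I, X) = 1/9 (C(I, X) = (-4*1/(-3) - 1)**2 = (-4*(-1/3) - 1)**2 = (4/3 - 1)**2 = (1/3)**2 = 1/9)
1/(C(26, 58) + 7603) = 1/(1/9 + 7603) = 1/(68428/9) = 9/68428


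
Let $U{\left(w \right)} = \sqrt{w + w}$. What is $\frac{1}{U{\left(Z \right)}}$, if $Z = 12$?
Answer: $\frac{\sqrt{6}}{12} \approx 0.20412$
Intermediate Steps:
$U{\left(w \right)} = \sqrt{2} \sqrt{w}$ ($U{\left(w \right)} = \sqrt{2 w} = \sqrt{2} \sqrt{w}$)
$\frac{1}{U{\left(Z \right)}} = \frac{1}{\sqrt{2} \sqrt{12}} = \frac{1}{\sqrt{2} \cdot 2 \sqrt{3}} = \frac{1}{2 \sqrt{6}} = \frac{\sqrt{6}}{12}$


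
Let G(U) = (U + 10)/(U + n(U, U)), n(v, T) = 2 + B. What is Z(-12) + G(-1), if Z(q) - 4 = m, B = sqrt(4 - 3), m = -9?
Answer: -1/2 ≈ -0.50000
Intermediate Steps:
B = 1 (B = sqrt(1) = 1)
n(v, T) = 3 (n(v, T) = 2 + 1 = 3)
Z(q) = -5 (Z(q) = 4 - 9 = -5)
G(U) = (10 + U)/(3 + U) (G(U) = (U + 10)/(U + 3) = (10 + U)/(3 + U))
Z(-12) + G(-1) = -5 + (10 - 1)/(3 - 1) = -5 + 9/2 = -1/2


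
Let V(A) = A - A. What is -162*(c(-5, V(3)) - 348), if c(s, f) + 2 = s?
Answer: 57510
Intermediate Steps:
V(A) = 0
c(s, f) = -2 + s
-162*(c(-5, V(3)) - 348) = -162*((-2 - 5) - 348) = -162*(-7 - 348) = -162*(-355) = 57510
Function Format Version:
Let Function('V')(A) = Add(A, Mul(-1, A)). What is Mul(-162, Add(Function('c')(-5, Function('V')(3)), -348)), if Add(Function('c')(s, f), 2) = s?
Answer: 57510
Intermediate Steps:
Function('V')(A) = 0
Function('c')(s, f) = Add(-2, s)
Mul(-162, Add(Function('c')(-5, Function('V')(3)), -348)) = Mul(-162, Add(Add(-2, -5), -348)) = Mul(-162, Add(-7, -348)) = Mul(-162, -355) = 57510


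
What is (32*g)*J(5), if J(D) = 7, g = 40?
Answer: 8960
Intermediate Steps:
(32*g)*J(5) = (32*40)*7 = 1280*7 = 8960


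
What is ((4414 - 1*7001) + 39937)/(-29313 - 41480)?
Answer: -37350/70793 ≈ -0.52759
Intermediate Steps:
((4414 - 1*7001) + 39937)/(-29313 - 41480) = ((4414 - 7001) + 39937)/(-70793) = (-2587 + 39937)*(-1/70793) = 37350*(-1/70793) = -37350/70793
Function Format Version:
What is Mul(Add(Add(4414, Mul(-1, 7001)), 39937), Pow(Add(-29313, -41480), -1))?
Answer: Rational(-37350, 70793) ≈ -0.52759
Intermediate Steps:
Mul(Add(Add(4414, Mul(-1, 7001)), 39937), Pow(Add(-29313, -41480), -1)) = Mul(Add(Add(4414, -7001), 39937), Pow(-70793, -1)) = Mul(Add(-2587, 39937), Rational(-1, 70793)) = Mul(37350, Rational(-1, 70793)) = Rational(-37350, 70793)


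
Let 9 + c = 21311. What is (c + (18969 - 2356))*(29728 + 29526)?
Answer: 2246615410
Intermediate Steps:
c = 21302 (c = -9 + 21311 = 21302)
(c + (18969 - 2356))*(29728 + 29526) = (21302 + (18969 - 2356))*(29728 + 29526) = (21302 + 16613)*59254 = 37915*59254 = 2246615410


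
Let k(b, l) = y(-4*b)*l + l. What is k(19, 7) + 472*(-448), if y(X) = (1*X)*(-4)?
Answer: -209321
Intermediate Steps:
y(X) = -4*X (y(X) = X*(-4) = -4*X)
k(b, l) = l + 16*b*l (k(b, l) = (-(-16)*b)*l + l = (16*b)*l + l = 16*b*l + l = l + 16*b*l)
k(19, 7) + 472*(-448) = 7*(1 + 16*19) + 472*(-448) = 7*(1 + 304) - 211456 = 7*305 - 211456 = 2135 - 211456 = -209321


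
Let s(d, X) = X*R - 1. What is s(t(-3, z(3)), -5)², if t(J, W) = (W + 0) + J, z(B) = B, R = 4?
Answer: 441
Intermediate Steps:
t(J, W) = J + W (t(J, W) = W + J = J + W)
s(d, X) = -1 + 4*X (s(d, X) = X*4 - 1 = 4*X - 1 = -1 + 4*X)
s(t(-3, z(3)), -5)² = (-1 + 4*(-5))² = (-1 - 20)² = (-21)² = 441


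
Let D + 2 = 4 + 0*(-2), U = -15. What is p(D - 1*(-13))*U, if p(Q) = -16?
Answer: 240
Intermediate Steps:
D = 2 (D = -2 + (4 + 0*(-2)) = -2 + (4 + 0) = -2 + 4 = 2)
p(D - 1*(-13))*U = -16*(-15) = 240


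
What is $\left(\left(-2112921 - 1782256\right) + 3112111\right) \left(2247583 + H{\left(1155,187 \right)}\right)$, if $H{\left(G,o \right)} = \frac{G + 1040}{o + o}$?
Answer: $- \frac{329121949527321}{187} \approx -1.76 \cdot 10^{12}$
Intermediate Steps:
$H{\left(G,o \right)} = \frac{1040 + G}{2 o}$
$\left(\left(-2112921 - 1782256\right) + 3112111\right) \left(2247583 + H{\left(1155,187 \right)}\right) = \left(\left(-2112921 - 1782256\right) + 3112111\right) \left(2247583 + \frac{1040 + 1155}{2 \cdot 187}\right) = \left(-3895177 + 3112111\right) \left(2247583 + \frac{1}{2} \cdot \frac{1}{187} \cdot 2195\right) = - 783066 \left(2247583 + \frac{2195}{374}\right) = \left(-783066\right) \frac{840598237}{374} = - \frac{329121949527321}{187}$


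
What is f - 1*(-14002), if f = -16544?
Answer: -2542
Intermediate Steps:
f - 1*(-14002) = -16544 - 1*(-14002) = -16544 + 14002 = -2542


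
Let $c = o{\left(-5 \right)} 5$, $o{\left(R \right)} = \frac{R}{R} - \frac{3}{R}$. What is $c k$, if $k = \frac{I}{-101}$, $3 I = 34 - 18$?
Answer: $- \frac{128}{303} \approx -0.42244$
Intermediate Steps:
$I = \frac{16}{3}$ ($I = \frac{34 - 18}{3} = \frac{1}{3} \cdot 16 = \frac{16}{3} \approx 5.3333$)
$o{\left(R \right)} = 1 - \frac{3}{R}$
$k = - \frac{16}{303}$ ($k = \frac{16}{3 \left(-101\right)} = \frac{16}{3} \left(- \frac{1}{101}\right) = - \frac{16}{303} \approx -0.052805$)
$c = 8$ ($c = \frac{-3 - 5}{-5} \cdot 5 = \left(- \frac{1}{5}\right) \left(-8\right) 5 = \frac{8}{5} \cdot 5 = 8$)
$c k = 8 \left(- \frac{16}{303}\right) = - \frac{128}{303}$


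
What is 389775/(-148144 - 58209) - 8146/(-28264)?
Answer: -4667824531/2916180596 ≈ -1.6007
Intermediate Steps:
389775/(-148144 - 58209) - 8146/(-28264) = 389775/(-206353) - 8146*(-1/28264) = 389775*(-1/206353) + 4073/14132 = -389775/206353 + 4073/14132 = -4667824531/2916180596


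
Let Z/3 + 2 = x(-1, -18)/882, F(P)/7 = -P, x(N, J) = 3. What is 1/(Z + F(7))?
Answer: -98/5389 ≈ -0.018185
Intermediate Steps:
F(P) = -7*P (F(P) = 7*(-P) = -7*P)
Z = -587/98 (Z = -6 + 3*(3/882) = -6 + 3*(3*(1/882)) = -6 + 3*(1/294) = -6 + 1/98 = -587/98 ≈ -5.9898)
1/(Z + F(7)) = 1/(-587/98 - 7*7) = 1/(-587/98 - 49) = 1/(-5389/98) = -98/5389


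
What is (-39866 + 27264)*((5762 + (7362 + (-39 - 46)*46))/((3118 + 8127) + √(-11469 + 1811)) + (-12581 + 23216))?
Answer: 12602*(-10635*√9658 + 119599789*I)/(√9658 - 11245*I) ≈ -1.3403e+8 + 90.236*I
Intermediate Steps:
(-39866 + 27264)*((5762 + (7362 + (-39 - 46)*46))/((3118 + 8127) + √(-11469 + 1811)) + (-12581 + 23216)) = -12602*((5762 + (7362 - 85*46))/(11245 + √(-9658)) + 10635) = -12602*((5762 + (7362 - 3910))/(11245 + I*√9658) + 10635) = -12602*((5762 + 3452)/(11245 + I*√9658) + 10635) = -12602*(9214/(11245 + I*√9658) + 10635) = -12602*(10635 + 9214/(11245 + I*√9658)) = -134022270 - 116114828/(11245 + I*√9658)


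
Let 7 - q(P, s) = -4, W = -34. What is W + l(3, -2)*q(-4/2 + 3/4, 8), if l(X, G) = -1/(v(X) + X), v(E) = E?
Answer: -215/6 ≈ -35.833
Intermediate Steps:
q(P, s) = 11 (q(P, s) = 7 - 1*(-4) = 7 + 4 = 11)
l(X, G) = -1/(2*X) (l(X, G) = -1/(X + X) = -1/(2*X))
W + l(3, -2)*q(-4/2 + 3/4, 8) = -34 - 1/2/3*11 = -34 - 1/2*1/3*11 = -34 - 1/6*11 = -34 - 11/6 = -215/6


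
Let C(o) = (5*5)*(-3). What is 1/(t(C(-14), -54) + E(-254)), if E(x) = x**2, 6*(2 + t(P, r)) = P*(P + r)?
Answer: 2/132253 ≈ 1.5123e-5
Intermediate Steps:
C(o) = -75 (C(o) = 25*(-3) = -75)
t(P, r) = -2 + P*(P + r)/6 (t(P, r) = -2 + (P*(P + r))/6 = -2 + P*(P + r)/6)
1/(t(C(-14), -54) + E(-254)) = 1/((-2 + (1/6)*(-75)**2 + (1/6)*(-75)*(-54)) + (-254)**2) = 1/((-2 + (1/6)*5625 + 675) + 64516) = 1/((-2 + 1875/2 + 675) + 64516) = 1/(3221/2 + 64516) = 1/(132253/2) = 2/132253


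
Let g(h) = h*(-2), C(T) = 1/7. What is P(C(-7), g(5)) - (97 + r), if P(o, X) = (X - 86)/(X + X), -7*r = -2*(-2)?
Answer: -3207/35 ≈ -91.629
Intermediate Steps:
C(T) = ⅐
r = -4/7 (r = -(-2)*(-2)/7 = -⅐*4 = -4/7 ≈ -0.57143)
g(h) = -2*h
P(o, X) = (-86 + X)/(2*X) (P(o, X) = (-86 + X)/((2*X)) = (-86 + X)*(1/(2*X)) = (-86 + X)/(2*X))
P(C(-7), g(5)) - (97 + r) = (-86 - 2*5)/(2*((-2*5))) - (97 - 4/7) = (½)*(-86 - 10)/(-10) - 1*675/7 = (½)*(-⅒)*(-96) - 675/7 = 24/5 - 675/7 = -3207/35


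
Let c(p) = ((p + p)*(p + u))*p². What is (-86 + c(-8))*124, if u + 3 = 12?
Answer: -137640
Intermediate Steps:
u = 9 (u = -3 + 12 = 9)
c(p) = 2*p³*(9 + p) (c(p) = ((p + p)*(p + 9))*p² = ((2*p)*(9 + p))*p² = (2*p*(9 + p))*p² = 2*p³*(9 + p))
(-86 + c(-8))*124 = (-86 + 2*(-8)³*(9 - 8))*124 = (-86 + 2*(-512)*1)*124 = (-86 - 1024)*124 = -1110*124 = -137640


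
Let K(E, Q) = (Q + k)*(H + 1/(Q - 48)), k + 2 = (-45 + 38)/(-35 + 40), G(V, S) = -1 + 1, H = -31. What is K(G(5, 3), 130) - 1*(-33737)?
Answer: 12223717/410 ≈ 29814.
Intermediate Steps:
G(V, S) = 0
k = -17/5 (k = -2 + (-45 + 38)/(-35 + 40) = -2 - 7/5 = -17/5 ≈ -3.4000)
K(E, Q) = (-31 + 1/(-48 + Q))*(-17/5 + Q) (K(E, Q) = (Q - 17/5)*(-31 + 1/(Q - 48)) = (-17/5 + Q)*(-31 + 1/(-48 + Q)) = (-31 + 1/(-48 + Q))*(-17/5 + Q))
K(G(5, 3), 130) - 1*(-33737) = (-25313 - 155*130² + 7972*130)/(5*(-48 + 130)) - 1*(-33737) = (⅕)*(-25313 - 155*16900 + 1036360)/82 + 33737 = (⅕)*(1/82)*(-25313 - 2619500 + 1036360) + 33737 = (⅕)*(1/82)*(-1608453) + 33737 = -1608453/410 + 33737 = 12223717/410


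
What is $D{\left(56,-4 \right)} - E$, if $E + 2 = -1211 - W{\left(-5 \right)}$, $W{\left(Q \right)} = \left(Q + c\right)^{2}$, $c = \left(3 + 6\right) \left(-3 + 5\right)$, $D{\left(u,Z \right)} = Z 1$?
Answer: $1378$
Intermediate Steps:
$D{\left(u,Z \right)} = Z$
$c = 18$ ($c = 9 \cdot 2 = 18$)
$W{\left(Q \right)} = \left(18 + Q\right)^{2}$ ($W{\left(Q \right)} = \left(Q + 18\right)^{2} = \left(18 + Q\right)^{2}$)
$E = -1382$ ($E = -2 - \left(1211 + \left(18 - 5\right)^{2}\right) = -2 - 1380 = -1382$)
$D{\left(56,-4 \right)} - E = -4 - -1382 = -4 + 1382 = 1378$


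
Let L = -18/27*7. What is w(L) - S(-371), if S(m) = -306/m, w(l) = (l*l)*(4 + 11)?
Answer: 362662/1113 ≈ 325.84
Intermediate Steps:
L = -14/3 (L = -18*1/27*7 = -⅔*7 = -14/3 ≈ -4.6667)
w(l) = 15*l² (w(l) = l²*15 = 15*l²)
w(L) - S(-371) = 15*(-14/3)² - (-306)/(-371) = 15*(196/9) - (-306)*(-1)/371 = 980/3 - 1*306/371 = 980/3 - 306/371 = 362662/1113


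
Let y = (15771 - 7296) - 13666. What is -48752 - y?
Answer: -43561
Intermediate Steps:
y = -5191 (y = 8475 - 13666 = -5191)
-48752 - y = -48752 - 1*(-5191) = -48752 + 5191 = -43561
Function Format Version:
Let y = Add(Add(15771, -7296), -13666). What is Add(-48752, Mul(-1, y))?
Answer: -43561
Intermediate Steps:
y = -5191 (y = Add(8475, -13666) = -5191)
Add(-48752, Mul(-1, y)) = Add(-48752, Mul(-1, -5191)) = Add(-48752, 5191) = -43561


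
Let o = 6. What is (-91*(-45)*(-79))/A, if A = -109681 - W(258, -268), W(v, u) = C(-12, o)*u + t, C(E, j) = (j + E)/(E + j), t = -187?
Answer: 24885/8402 ≈ 2.9618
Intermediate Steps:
C(E, j) = 1 (C(E, j) = (E + j)/(E + j) = 1)
W(v, u) = -187 + u (W(v, u) = 1*u - 187 = u - 187 = -187 + u)
A = -109226 (A = -109681 - (-187 - 268) = -109681 - 1*(-455) = -109681 + 455 = -109226)
(-91*(-45)*(-79))/A = (-91*(-45)*(-79))/(-109226) = (4095*(-79))*(-1/109226) = -323505*(-1/109226) = 24885/8402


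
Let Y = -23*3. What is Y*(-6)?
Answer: 414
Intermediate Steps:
Y = -69
Y*(-6) = -69*(-6) = 414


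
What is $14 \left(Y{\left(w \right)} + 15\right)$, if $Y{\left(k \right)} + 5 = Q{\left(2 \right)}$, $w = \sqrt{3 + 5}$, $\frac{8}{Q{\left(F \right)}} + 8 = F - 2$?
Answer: $126$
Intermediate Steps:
$Q{\left(F \right)} = \frac{8}{-10 + F}$ ($Q{\left(F \right)} = \frac{8}{-8 + \left(F - 2\right)} = \frac{8}{-8 + \left(-2 + F\right)} = \frac{8}{-10 + F}$)
$w = 2 \sqrt{2}$ ($w = \sqrt{8} = 2 \sqrt{2} \approx 2.8284$)
$Y{\left(k \right)} = -6$ ($Y{\left(k \right)} = -5 + \frac{8}{-10 + 2} = -5 + \frac{8}{-8} = -5 + 8 \left(- \frac{1}{8}\right) = -5 - 1 = -6$)
$14 \left(Y{\left(w \right)} + 15\right) = 14 \left(-6 + 15\right) = 14 \cdot 9 = 126$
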